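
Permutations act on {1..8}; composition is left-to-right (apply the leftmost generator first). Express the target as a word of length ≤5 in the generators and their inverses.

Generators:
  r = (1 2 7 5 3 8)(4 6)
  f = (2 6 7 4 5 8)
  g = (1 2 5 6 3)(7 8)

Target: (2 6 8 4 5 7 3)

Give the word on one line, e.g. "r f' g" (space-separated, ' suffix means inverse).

  after g: (1 2 5 6 3)(7 8)
  after f': (1 8 6 3)(2 4 7 5)
  after r: (2 6 8 4 5 7 3)

g f' r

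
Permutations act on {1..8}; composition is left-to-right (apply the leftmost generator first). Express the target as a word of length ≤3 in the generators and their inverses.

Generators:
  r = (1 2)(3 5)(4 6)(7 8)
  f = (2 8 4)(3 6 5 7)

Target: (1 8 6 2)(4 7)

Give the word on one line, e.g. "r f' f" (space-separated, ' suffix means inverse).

r' f' f'

  after r': (1 2)(3 5)(4 6)(7 8)
  after f': (1 4 3 6 8 5 7 2)
  after f': (1 8 6 2)(4 7)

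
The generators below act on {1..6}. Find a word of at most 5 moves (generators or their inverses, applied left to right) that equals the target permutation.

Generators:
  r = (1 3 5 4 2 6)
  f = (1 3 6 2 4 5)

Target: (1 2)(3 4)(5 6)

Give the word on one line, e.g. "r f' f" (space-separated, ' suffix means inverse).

f' f' f'

  after f': (1 5 4 2 6 3)
  after f': (1 4 6)(2 3 5)
  after f': (1 2)(3 4)(5 6)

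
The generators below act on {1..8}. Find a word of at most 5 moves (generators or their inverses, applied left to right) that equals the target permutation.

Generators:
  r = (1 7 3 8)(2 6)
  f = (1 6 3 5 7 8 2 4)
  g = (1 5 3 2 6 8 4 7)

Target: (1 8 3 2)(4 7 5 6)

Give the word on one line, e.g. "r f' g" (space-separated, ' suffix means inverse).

g g r

  after g: (1 5 3 2 6 8 4 7)
  after g: (1 3 6 4)(2 8 7 5)
  after r: (1 8 3 2)(4 7 5 6)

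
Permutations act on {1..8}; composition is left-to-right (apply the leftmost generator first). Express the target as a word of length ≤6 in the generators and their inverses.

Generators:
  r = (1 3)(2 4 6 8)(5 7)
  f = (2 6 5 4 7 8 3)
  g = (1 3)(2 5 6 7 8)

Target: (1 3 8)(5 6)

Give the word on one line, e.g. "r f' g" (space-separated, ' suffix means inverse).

f g g r

  after f: (2 6 5 4 7 8 3)
  after g: (1 3 5 4 8)(2 7)
  after g: (2 8 3 6 7 5 4)
  after r: (1 3 8)(5 6)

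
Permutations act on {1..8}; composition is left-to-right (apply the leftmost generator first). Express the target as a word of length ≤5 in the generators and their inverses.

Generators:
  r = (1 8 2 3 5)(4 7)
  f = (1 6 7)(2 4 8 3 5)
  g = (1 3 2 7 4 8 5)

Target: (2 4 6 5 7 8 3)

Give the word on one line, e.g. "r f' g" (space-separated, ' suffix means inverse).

  after g': (1 5 8 4 7 2 3)
  after f': (1 3 7 5 4 6)(2 8)
  after g': (2 4 6 5 7 8 3)

g' f' g'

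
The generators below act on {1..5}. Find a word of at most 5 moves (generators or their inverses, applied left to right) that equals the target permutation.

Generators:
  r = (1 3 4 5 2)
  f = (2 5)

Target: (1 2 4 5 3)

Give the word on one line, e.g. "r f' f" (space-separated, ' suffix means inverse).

  after r: (1 3 4 5 2)
  after r: (1 4 2 3 5)
  after f: (1 4 5)(2 3)
  after r: (1 5 3)(2 4)
  after f: (1 2 4 5 3)

r r f r f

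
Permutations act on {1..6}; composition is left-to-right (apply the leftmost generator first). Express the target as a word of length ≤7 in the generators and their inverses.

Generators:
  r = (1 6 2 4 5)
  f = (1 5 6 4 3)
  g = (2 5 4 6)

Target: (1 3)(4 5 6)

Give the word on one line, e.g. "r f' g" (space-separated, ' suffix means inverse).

  after f': (1 3 4 6 5)
  after r: (1 3 5 6)(2 4)
  after g': (1 3 2 5 4 6)
  after r': (1 3 6 5 2 4)
  after r': (1 3)(4 5 6)

f' r g' r' r'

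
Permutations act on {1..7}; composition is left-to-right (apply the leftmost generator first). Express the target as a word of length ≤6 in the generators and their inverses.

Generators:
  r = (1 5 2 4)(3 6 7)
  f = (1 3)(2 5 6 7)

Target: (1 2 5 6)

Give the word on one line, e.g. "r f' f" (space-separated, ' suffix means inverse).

f' r' r' f' r

  after f': (1 3)(2 7 6 5)
  after r': (1 7 3 4 2 6)
  after r': (1 6 4 5)(2 3)
  after f': (1 5 3 7 6 4 2)
  after r: (1 2 5 6)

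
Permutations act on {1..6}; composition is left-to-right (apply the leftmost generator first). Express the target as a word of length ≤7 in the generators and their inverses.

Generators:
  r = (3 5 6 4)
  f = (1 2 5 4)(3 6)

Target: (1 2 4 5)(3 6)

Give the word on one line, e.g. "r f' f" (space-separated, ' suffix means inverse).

r' r' f r' r'

  after r': (3 4 6 5)
  after r': (3 6)(4 5)
  after f: (1 2 5)
  after r': (1 2 3 4 6 5)
  after r': (1 2 4 5)(3 6)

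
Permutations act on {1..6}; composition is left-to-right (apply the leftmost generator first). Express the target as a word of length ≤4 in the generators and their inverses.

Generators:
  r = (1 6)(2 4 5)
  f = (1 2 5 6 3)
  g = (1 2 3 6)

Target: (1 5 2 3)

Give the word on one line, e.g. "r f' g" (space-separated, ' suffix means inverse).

  after g': (1 6 3 2)
  after f': (1 5 2 3)

g' f'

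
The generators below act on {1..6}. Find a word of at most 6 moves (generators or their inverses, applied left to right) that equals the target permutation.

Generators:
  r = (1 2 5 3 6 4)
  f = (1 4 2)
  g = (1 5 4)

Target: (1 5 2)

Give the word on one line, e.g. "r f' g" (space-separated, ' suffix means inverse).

  after g': (1 4 5)
  after g': (1 5 4)
  after f': (1 5)(2 4)
  after f': (1 5 2)

g' g' f' f'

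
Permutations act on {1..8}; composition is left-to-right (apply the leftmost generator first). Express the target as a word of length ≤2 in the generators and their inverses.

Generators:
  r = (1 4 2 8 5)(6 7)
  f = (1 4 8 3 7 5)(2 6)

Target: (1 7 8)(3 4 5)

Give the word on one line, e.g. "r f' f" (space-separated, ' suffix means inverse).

  after f': (1 5 7 3 8 4)(2 6)
  after f': (1 7 8)(3 4 5)

f' f'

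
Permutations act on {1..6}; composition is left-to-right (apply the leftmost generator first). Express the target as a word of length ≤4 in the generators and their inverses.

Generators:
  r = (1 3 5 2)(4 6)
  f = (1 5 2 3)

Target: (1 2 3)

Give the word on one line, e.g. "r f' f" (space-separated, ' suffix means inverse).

  after f: (1 5 2 3)
  after r: (1 2 5)(4 6)
  after f': (1 5 3 2)(4 6)
  after r: (1 2 3)

f r f' r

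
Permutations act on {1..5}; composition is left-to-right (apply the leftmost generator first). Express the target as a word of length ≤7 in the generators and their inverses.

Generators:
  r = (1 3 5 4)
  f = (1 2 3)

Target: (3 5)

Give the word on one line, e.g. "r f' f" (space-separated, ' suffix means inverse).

f' r f' r' r'

  after f': (1 3 2)
  after r: (1 5 4)(2 3)
  after f': (1 5 4 3)
  after r': (1 3 4)
  after r': (3 5)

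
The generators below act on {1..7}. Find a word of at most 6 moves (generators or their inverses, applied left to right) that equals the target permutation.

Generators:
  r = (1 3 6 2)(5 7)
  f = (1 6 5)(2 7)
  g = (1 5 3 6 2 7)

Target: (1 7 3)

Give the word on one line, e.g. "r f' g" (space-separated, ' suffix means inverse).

g f' f' g'

  after g: (1 5 3 6 2 7)
  after f': (1 6 7 5 3)
  after f': (2 7 6)(3 5)
  after g': (1 7 3)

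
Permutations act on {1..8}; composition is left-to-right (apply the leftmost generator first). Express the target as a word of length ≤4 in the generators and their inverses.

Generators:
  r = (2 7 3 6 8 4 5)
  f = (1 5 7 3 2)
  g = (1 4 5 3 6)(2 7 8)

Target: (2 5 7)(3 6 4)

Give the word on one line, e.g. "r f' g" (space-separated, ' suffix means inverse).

  after r': (2 5 4 8 6 3 7)
  after g': (1 6 5)(2 4 7 8 3)
  after f': (1 6)(2 4 5)(7 8)
  after g: (2 5 7)(3 6 4)

r' g' f' g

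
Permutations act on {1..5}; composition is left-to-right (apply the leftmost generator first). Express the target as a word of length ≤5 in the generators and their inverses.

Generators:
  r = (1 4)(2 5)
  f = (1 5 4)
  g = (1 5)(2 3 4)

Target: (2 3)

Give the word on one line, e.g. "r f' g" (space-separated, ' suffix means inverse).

  after g: (1 5)(2 3 4)
  after f': (2 3 5 4)
  after r: (1 4 5)(2 3)
  after f: (2 3)

g f' r f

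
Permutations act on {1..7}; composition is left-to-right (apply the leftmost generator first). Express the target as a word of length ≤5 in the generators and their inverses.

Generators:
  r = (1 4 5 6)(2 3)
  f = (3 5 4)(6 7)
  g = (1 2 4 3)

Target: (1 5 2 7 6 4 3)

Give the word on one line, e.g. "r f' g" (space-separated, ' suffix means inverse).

  after g': (1 3 4 2)
  after r': (1 2 6 5 4 3)
  after g: (1 4)(2 6 5 3)
  after f': (1 5 4)(2 7 6 3)
  after g': (1 5 2 7 6 4 3)

g' r' g f' g'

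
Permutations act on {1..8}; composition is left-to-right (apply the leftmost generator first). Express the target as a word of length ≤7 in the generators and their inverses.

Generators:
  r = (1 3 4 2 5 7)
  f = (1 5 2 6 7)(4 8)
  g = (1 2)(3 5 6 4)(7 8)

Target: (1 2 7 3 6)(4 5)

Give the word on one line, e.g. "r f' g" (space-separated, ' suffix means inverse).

f r' f r f'

  after f: (1 5 2 6 7)(4 8)
  after r': (1 2 6 5 4 8 3)
  after f: (1 6 2 7)(3 5 8)
  after r: (1 6 5 8 4 2)(3 7)
  after f': (1 2 7 3 6)(4 5)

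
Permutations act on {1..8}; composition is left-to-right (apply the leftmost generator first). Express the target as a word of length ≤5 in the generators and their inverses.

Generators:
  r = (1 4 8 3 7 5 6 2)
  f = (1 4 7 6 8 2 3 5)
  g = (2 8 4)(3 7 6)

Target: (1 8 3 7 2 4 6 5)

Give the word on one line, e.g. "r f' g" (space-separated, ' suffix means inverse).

  after g: (2 8 4)(3 7 6)
  after f: (1 4 3 6 5)(7 8)
  after g': (1 8 3 7 2 4 6 5)

g f g'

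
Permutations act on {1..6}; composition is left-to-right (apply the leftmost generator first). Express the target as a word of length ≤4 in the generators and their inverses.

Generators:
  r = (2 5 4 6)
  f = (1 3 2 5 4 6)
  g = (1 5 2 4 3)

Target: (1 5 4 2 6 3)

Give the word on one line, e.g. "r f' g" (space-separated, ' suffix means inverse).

r' g

  after r': (2 6 4 5)
  after g: (1 5 4 2 6 3)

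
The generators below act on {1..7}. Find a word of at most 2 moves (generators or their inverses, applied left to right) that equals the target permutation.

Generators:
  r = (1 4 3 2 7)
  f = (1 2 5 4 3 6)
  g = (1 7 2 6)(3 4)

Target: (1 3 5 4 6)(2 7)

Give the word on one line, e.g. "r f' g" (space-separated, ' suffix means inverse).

r f

  after r: (1 4 3 2 7)
  after f: (1 3 5 4 6)(2 7)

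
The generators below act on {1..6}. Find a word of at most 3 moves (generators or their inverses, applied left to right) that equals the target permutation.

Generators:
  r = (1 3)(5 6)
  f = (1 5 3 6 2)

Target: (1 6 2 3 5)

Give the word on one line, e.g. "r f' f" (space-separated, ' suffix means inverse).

  after f: (1 5 3 6 2)
  after r: (1 6 2 3 5)

f r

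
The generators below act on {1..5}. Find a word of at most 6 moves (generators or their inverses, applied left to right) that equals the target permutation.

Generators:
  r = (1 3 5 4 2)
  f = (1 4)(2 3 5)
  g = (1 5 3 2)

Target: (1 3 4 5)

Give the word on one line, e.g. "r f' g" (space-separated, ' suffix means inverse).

g' r g' g'

  after g': (1 2 3 5)
  after r: (2 5 3 4)
  after g': (1 2)(3 4)
  after g': (1 3 4 5)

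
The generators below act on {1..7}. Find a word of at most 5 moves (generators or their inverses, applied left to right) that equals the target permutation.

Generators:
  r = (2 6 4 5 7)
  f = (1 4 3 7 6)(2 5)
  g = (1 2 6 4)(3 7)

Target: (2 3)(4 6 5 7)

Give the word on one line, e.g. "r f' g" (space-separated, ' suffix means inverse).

  after f': (1 6 7 3 4)(2 5)
  after r: (1 4)(2 7 3 5 6)
  after f': (2 3)(4 6 5 7)

f' r f'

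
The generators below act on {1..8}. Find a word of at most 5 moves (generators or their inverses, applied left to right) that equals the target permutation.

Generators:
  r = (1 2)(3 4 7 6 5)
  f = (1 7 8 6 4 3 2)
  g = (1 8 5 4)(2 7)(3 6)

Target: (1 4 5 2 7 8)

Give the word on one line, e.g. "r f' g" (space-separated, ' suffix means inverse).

  after f': (1 2 3 4 6 8 7)
  after g: (1 7 8 2 6 5 4 3)
  after g: (1 2 3 8 7 5)(4 6)
  after f: (3 6)(5 7)
  after g': (1 4 5 2 7 8)

f' g g f g'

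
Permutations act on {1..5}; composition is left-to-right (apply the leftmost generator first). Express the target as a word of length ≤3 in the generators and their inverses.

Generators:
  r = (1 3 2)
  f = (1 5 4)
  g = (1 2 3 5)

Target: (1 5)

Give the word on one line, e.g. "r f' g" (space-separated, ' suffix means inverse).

  after g': (1 5 3 2)
  after r: (1 5 2 3)
  after r: (1 5)

g' r r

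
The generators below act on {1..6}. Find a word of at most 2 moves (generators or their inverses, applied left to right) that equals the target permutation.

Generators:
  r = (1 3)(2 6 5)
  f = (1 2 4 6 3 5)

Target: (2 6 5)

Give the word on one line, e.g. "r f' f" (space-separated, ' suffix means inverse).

r' r'

  after r': (1 3)(2 5 6)
  after r': (2 6 5)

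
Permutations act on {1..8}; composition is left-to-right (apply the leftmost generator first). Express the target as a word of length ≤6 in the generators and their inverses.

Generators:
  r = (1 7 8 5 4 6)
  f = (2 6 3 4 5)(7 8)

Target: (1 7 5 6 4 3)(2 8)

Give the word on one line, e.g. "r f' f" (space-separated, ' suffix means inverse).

  after f: (2 6 3 4 5)(7 8)
  after r: (1 7 5 2)(3 6)
  after r: (1 8 5 2 7 4 6 3)
  after f: (1 7 5 6 4 3)(2 8)

f r r f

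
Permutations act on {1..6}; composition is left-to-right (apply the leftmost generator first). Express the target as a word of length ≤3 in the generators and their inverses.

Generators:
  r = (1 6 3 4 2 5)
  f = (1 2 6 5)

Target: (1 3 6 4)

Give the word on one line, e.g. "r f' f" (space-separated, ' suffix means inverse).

r r f

  after r: (1 6 3 4 2 5)
  after r: (1 3 2)(4 5 6)
  after f: (1 3 6 4)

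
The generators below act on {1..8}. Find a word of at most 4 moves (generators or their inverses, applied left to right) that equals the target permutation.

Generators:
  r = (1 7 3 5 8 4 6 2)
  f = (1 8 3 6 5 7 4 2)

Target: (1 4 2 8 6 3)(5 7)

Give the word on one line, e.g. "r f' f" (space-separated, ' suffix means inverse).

f' r f r

  after f': (1 2 4 7 5 6 3 8)
  after r: (2 6 5)(3 4)(7 8)
  after f: (1 8 4 6 7 3 2 5)
  after r: (1 4 2 8 6 3)(5 7)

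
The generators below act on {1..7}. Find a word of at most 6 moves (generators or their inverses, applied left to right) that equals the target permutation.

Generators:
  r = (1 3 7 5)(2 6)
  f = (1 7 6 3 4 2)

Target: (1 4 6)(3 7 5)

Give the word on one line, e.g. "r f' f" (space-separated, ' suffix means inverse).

r f' r' f' r'

  after r: (1 3 7 5)(2 6)
  after f': (1 6 4 3)(2 7 5)
  after r': (1 2 3 5 6 4)
  after f': (1 4 2 6 3 5 7)
  after r': (1 4 6)(3 7 5)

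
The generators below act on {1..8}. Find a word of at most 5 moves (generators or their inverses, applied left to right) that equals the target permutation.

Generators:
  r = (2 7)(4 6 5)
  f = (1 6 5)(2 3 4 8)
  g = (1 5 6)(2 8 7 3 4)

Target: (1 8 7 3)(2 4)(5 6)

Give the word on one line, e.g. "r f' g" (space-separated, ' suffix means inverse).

  after f: (1 6 5)(2 3 4 8)
  after r': (1 4 8 7 2 3 5)
  after f: (1 8 7 3)(2 4)(5 6)

f r' f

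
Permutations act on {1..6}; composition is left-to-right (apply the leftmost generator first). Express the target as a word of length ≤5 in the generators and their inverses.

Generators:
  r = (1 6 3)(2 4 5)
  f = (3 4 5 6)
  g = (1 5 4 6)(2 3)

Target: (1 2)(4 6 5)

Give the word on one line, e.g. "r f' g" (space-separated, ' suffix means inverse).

g r' f r

  after g: (1 5 4 6)(2 3)
  after r': (1 4)(2 6 3 5)
  after f: (1 5 2 3 6 4)
  after r: (1 2)(4 6 5)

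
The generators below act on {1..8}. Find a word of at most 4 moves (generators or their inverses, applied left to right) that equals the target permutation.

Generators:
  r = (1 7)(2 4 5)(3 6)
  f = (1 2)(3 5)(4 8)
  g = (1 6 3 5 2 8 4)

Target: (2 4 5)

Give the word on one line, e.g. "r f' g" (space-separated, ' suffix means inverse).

  after r': (1 7)(2 5 4)(3 6)
  after r': (2 4 5)
  after f: (1 2 8 4 3 5)
  after f: (2 4 5)

r' r' f f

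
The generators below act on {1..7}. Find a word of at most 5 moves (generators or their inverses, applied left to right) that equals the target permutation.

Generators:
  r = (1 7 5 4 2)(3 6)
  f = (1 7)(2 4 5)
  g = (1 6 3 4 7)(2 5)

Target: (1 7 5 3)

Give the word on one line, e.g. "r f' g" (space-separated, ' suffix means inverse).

f r' g'

  after f: (1 7)(2 4 5)
  after r': (2 5 4 7)(3 6)
  after g': (1 7 5 3)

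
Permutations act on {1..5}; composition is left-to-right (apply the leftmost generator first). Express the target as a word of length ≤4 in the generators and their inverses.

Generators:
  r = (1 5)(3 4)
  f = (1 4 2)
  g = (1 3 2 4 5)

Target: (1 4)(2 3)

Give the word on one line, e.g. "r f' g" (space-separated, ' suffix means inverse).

r g'

  after r: (1 5)(3 4)
  after g': (1 4)(2 3)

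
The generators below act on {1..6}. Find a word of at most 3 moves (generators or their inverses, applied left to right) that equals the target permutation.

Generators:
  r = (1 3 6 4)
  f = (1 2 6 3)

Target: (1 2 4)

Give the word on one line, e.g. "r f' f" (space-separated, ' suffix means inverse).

f r

  after f: (1 2 6 3)
  after r: (1 2 4)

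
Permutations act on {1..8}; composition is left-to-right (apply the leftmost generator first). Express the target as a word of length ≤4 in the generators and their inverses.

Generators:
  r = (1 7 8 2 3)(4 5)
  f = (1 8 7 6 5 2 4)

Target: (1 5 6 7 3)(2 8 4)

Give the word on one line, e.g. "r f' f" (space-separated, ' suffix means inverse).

  after r': (1 3 2 8 7)(4 5)
  after r': (1 2 7 3 8)
  after f': (1 5 6 7 3)(2 8 4)

r' r' f'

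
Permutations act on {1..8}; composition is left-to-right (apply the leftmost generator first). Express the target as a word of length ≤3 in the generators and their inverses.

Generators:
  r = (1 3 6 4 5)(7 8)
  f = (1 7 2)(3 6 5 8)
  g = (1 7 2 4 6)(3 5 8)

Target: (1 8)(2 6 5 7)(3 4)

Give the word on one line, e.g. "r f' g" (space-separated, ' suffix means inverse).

  after g: (1 7 2 4 6)(3 5 8)
  after r': (1 8)(2 6 5 7)(3 4)

g r'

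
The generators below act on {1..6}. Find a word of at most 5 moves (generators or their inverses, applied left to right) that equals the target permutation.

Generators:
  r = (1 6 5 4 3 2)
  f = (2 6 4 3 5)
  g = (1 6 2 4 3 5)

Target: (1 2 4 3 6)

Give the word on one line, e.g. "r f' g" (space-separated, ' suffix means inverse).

g f g'

  after g: (1 6 2 4 3 5)
  after f: (1 4 5)(2 3)
  after g': (1 2 4 3 6)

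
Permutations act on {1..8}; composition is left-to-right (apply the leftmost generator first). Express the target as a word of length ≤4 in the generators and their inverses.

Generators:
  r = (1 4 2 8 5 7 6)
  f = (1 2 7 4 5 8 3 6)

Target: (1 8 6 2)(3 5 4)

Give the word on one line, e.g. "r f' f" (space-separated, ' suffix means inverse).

r' r' f' r

  after r': (1 6 7 5 8 2 4)
  after r': (1 7 8 4 6 5 2)
  after f': (1 2 6 4 3 8 7 5)
  after r: (1 8 6 2)(3 5 4)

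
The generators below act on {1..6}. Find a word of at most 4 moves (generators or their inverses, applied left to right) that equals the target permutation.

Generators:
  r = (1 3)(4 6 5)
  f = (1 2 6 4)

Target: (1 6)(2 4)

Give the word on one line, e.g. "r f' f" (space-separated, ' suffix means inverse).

f f

  after f: (1 2 6 4)
  after f: (1 6)(2 4)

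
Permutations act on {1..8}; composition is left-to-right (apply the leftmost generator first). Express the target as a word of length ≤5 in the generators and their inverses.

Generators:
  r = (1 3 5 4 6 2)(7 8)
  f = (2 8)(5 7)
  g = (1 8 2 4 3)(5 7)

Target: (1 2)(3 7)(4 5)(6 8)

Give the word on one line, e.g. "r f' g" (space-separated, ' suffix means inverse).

f' r' r' f' r

  after f': (2 8)(5 7)
  after r': (1 2 7 3)(4 5 8 6)
  after r': (1 6 5 7)(2 8 4 3)
  after f': (1 6 7)(3 8 4)
  after r: (1 2)(3 7)(4 5)(6 8)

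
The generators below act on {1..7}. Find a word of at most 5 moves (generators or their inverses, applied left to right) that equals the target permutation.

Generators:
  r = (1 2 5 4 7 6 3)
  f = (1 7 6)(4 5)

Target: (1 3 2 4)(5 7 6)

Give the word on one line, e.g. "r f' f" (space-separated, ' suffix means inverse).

  after f: (1 7 6)(4 5)
  after r: (1 6 2 5 7 3)
  after r: (1 3 2 4 7)(5 6)
  after f: (1 3 2 5)(4 6)
  after f: (1 3 2 4)(5 7 6)

f r r f f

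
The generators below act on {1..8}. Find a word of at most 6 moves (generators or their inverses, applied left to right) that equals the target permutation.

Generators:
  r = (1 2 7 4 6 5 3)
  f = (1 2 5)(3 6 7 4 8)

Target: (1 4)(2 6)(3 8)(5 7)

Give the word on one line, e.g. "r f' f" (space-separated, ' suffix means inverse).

  after f: (1 2 5)(3 6 7 4 8)
  after f: (1 5 2)(3 7 8 6 4)
  after r: (1 3 4)(5 7 8)
  after f: (1 6 7 3 8)(2 5 4)
  after r': (1 4)(2 6)(3 8)(5 7)

f f r f r'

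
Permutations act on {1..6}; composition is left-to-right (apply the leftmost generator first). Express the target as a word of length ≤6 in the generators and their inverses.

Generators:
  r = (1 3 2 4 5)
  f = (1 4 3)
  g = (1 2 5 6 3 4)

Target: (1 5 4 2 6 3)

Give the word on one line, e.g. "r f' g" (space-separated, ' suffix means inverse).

  after r: (1 3 2 4 5)
  after g: (1 4 6 3 5 2)
  after f: (1 3 5 2 4 6)
  after g': (1 6 4 5)(2 3)
  after g': (1 5 4 2 6 3)

r g f g' g'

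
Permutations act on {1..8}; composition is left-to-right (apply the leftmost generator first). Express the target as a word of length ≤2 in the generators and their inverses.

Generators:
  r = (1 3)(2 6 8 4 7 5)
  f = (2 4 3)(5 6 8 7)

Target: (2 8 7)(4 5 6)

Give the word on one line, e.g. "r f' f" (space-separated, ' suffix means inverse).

r r

  after r: (1 3)(2 6 8 4 7 5)
  after r: (2 8 7)(4 5 6)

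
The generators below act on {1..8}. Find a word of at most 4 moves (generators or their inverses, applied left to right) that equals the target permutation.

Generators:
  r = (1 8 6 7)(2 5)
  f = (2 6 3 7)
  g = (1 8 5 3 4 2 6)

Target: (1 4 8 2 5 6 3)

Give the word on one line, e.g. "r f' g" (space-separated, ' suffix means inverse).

g' g' g'

  after g': (1 6 2 4 3 5 8)
  after g': (1 2 3 8 6 4 5)
  after g': (1 4 8 2 5 6 3)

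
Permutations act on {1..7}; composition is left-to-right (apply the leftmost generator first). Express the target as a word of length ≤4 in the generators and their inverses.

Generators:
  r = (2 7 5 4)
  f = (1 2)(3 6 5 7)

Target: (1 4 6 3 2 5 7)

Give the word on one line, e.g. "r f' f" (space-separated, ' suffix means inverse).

r' f' r'

  after r': (2 4 5 7)
  after f': (1 2 4 6 3 7)
  after r': (1 4 6 3 2 5 7)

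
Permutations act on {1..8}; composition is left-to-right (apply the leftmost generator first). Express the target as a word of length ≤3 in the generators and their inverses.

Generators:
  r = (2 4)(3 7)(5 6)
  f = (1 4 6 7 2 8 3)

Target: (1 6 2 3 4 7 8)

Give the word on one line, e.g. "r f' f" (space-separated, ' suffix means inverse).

f f

  after f: (1 4 6 7 2 8 3)
  after f: (1 6 2 3 4 7 8)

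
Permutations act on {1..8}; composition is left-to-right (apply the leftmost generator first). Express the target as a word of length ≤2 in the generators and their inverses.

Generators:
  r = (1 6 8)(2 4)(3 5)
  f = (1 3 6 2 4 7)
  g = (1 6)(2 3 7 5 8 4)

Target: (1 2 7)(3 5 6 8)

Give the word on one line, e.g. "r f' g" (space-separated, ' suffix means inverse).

  after r: (1 6 8)(2 4)(3 5)
  after f: (1 2 7)(3 5 6 8)

r f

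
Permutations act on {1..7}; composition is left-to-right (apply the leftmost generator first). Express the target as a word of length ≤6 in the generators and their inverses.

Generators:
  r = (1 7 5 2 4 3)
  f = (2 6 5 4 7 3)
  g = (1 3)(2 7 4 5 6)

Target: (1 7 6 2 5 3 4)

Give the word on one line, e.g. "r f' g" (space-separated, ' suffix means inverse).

r g' f' f'

  after r: (1 7 5 2 4 3)
  after g': (1 2 7 4)(5 6)
  after f': (1 3 7 5 2 4)
  after f': (1 7 6 2 5 3 4)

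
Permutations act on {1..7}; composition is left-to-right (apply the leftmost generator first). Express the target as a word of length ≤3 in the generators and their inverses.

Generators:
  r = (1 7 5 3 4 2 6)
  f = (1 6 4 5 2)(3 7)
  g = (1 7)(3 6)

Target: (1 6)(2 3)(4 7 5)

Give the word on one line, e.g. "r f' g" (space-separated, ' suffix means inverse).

  after f: (1 6 4 5 2)(3 7)
  after r: (2 7 4 3 5 6)
  after f: (1 6)(2 3)(4 7 5)

f r f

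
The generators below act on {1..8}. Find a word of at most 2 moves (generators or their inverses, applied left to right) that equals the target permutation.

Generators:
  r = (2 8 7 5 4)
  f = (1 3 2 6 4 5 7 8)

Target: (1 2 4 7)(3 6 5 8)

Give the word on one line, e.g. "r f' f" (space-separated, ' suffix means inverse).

f f

  after f: (1 3 2 6 4 5 7 8)
  after f: (1 2 4 7)(3 6 5 8)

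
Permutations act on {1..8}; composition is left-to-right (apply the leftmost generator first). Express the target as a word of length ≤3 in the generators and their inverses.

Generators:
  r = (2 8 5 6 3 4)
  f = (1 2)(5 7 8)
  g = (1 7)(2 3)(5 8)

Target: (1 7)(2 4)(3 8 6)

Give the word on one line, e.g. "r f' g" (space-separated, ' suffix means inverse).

g r

  after g: (1 7)(2 3)(5 8)
  after r: (1 7)(2 4)(3 8 6)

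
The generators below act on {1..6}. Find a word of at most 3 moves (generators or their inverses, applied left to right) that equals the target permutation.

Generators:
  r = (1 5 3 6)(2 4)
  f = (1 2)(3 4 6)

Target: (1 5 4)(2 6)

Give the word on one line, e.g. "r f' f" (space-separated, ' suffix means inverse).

r f

  after r: (1 5 3 6)(2 4)
  after f: (1 5 4)(2 6)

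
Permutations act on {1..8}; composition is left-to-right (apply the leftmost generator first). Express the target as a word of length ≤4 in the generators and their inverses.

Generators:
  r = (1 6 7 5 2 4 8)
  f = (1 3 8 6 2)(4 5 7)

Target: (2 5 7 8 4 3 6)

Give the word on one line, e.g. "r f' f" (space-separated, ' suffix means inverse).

r f' r

  after r: (1 6 7 5 2 4 8)
  after f': (1 8 2 7 4 3)(5 6)
  after r: (2 5 7 8 4 3 6)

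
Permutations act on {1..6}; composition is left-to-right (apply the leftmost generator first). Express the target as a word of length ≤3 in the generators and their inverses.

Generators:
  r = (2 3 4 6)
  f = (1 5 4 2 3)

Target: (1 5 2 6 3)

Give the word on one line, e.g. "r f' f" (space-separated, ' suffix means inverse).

  after f: (1 5 4 2 3)
  after r': (1 5 3)(4 6)
  after r': (1 5 2 6 3)

f r' r'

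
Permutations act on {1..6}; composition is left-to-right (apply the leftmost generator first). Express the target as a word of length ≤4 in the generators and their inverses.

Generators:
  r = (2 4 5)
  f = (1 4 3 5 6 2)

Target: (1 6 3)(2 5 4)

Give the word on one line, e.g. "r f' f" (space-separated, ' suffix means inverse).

  after f: (1 4 3 5 6 2)
  after r: (1 5 6 4 3 2)
  after f: (1 6 3)(2 4 5)
  after r: (1 6 3)(2 5 4)

f r f r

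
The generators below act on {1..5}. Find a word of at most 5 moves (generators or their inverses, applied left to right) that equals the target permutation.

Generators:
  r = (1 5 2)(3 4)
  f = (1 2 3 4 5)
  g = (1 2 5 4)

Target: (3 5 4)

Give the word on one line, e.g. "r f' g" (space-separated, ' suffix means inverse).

  after g: (1 2 5 4)
  after r': (1 5 3 4 2)
  after f: (3 5 4)

g r' f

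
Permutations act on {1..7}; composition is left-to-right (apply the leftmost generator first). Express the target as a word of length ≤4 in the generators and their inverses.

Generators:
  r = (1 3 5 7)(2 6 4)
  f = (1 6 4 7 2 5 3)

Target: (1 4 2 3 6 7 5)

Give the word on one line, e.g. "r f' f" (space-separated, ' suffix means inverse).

  after f: (1 6 4 7 2 5 3)
  after f: (1 4 2 3 6 7 5)

f f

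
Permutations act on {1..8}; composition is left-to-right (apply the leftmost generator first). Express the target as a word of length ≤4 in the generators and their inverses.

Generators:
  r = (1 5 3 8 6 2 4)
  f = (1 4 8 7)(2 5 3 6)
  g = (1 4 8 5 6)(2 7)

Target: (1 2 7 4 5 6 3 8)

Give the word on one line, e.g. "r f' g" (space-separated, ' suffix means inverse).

  after g': (1 6 5 8 4)(2 7)
  after r: (1 2 7 4 5 6 3 8)

g' r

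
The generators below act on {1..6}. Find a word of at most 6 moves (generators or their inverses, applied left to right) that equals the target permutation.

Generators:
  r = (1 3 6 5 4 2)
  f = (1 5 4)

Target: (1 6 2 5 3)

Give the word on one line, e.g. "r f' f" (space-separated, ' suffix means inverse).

  after r: (1 3 6 5 4 2)
  after f: (1 3 6 4 2 5)
  after r: (1 6 2 4)(3 5)
  after f': (1 6 2 5 3)

r f r f'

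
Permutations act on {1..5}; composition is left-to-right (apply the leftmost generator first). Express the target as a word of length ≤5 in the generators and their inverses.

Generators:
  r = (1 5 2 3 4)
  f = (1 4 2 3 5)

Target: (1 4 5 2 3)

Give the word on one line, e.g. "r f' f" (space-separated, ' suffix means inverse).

r f' r' f'

  after r: (1 5 2 3 4)
  after f': (1 3)(4 5)
  after r': (1 2 5 3 4)
  after f': (1 4 5 2 3)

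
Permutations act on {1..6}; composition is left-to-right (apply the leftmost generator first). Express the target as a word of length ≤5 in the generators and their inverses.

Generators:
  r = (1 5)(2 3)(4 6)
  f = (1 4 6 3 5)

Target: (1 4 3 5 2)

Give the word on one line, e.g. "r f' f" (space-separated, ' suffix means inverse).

f r f' r f'

  after f: (1 4 6 3 5)
  after r: (1 6 2 3)
  after f': (1 4)(2 6)(3 5)
  after r: (1 6 3)(2 4 5)
  after f': (1 4 3 5 2)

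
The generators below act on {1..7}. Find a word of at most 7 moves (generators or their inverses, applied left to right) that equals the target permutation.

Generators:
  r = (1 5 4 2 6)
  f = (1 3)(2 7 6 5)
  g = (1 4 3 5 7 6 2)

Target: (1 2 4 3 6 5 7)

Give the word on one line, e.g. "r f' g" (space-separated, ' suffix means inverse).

f' f' r g f'

  after f': (1 3)(2 5 6 7)
  after f': (2 6)(5 7)
  after r: (1 5 7 4 2)
  after g: (1 7 3 5 6 2 4)
  after f': (1 2 4 3 6 5 7)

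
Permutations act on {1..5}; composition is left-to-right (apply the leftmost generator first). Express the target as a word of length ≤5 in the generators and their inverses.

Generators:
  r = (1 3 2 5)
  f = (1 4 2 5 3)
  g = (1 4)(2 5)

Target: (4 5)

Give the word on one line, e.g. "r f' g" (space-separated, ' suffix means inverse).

  after r': (1 5 2 3)
  after g': (1 2 3 4)
  after f': (1 4 3)(2 5)
  after f': (4 5)

r' g' f' f'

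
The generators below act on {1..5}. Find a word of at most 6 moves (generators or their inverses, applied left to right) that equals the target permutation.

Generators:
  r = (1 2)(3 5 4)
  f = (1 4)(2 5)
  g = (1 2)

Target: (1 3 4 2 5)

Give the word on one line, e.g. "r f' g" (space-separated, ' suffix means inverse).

f' r f g' f

  after f': (1 4)(2 5)
  after r: (1 3 5)(2 4)
  after f: (1 3 2)(4 5)
  after g': (1 3)(4 5)
  after f: (1 3 4 2 5)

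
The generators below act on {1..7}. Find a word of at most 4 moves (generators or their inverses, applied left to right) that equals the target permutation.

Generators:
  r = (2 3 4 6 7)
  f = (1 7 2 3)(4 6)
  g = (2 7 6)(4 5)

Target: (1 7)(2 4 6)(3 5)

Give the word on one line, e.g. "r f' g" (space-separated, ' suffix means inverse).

  after g': (2 6 7)(4 5)
  after r: (2 7 3 4 5 6)
  after g: (2 6 7 3 5)
  after f: (1 7)(2 4 6)(3 5)

g' r g f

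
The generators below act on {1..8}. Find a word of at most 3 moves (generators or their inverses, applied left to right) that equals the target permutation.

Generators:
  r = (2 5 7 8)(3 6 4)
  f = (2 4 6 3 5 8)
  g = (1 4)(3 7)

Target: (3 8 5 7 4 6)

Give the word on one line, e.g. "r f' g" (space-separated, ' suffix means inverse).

  after r': (2 8 7 5)(3 4 6)
  after f': (2 5 8 7 3)
  after r': (3 8 5 7 4 6)

r' f' r'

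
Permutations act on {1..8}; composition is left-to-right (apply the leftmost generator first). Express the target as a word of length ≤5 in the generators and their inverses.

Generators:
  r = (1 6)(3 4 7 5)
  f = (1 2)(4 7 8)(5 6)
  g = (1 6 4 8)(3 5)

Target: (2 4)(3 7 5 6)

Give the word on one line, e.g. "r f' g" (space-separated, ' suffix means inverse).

  after f': (1 2)(4 8 7)(5 6)
  after g: (1 2 6 3 5 4)(7 8)
  after f': (2 5 8 4)(3 6)
  after g: (1 6 5)(2 3 4)
  after r: (2 4)(3 7 5 6)

f' g f' g r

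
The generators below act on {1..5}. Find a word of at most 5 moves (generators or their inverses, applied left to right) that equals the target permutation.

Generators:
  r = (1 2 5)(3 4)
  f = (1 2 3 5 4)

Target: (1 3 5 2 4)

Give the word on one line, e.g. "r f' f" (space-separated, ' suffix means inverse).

  after r: (1 2 5)(3 4)
  after r: (1 5 2)
  after f': (1 3 2 4 5)
  after r': (1 4 2 3)
  after r': (1 3 5 2 4)

r r f' r' r'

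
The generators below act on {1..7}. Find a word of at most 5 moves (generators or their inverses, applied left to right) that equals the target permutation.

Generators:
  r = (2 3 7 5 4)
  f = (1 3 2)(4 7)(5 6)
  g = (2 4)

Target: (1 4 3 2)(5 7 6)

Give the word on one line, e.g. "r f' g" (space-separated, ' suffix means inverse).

  after r: (2 3 7 5 4)
  after g': (2 3 7 5)
  after g': (2 3 7 5 4)
  after f': (1 2)(3 4)(5 7 6)
  after g: (1 4 3 2)(5 7 6)

r g' g' f' g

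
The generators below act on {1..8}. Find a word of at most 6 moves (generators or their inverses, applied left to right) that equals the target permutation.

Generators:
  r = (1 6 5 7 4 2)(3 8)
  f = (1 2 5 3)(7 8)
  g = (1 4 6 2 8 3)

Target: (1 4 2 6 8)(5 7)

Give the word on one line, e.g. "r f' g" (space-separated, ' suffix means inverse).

  after g': (1 3 8 2 6 4)
  after f: (2 6 4)(3 7 8 5)
  after g': (1 3 7 2 4 6)(5 8)
  after f: (2 4 6)(3 8)(5 7)
  after g: (1 4 2 6 8)(5 7)

g' f g' f g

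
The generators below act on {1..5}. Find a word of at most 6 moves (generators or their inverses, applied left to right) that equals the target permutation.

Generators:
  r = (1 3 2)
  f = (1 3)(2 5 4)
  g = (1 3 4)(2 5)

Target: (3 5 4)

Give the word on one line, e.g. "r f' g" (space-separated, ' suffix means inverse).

  after f': (1 3)(2 4 5)
  after r': (2 4 5 3)
  after g: (1 3 5 4 2)
  after r': (3 5 4)

f' r' g r'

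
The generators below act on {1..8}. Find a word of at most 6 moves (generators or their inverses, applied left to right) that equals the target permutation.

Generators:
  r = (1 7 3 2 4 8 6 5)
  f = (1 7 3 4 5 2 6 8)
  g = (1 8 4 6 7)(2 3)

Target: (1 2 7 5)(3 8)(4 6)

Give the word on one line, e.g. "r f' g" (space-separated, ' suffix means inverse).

r' f r f f

  after r': (1 5 6 8 4 2 3 7)
  after f: (1 2 4 6)(5 8)
  after r: (1 4 5 6 7 3 2 8)
  after f: (1 5 8 7 4 2)(3 6)
  after f: (1 2 7 5)(3 8)(4 6)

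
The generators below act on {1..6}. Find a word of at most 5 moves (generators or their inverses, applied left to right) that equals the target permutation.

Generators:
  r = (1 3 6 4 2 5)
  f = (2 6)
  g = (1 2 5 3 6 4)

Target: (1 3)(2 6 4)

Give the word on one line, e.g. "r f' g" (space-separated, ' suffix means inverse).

  after g: (1 2 5 3 6 4)
  after f': (1 6 4)(2 5 3)
  after r: (1 4 3 5 6 2)
  after g': (1 6)(2 4 5 3)
  after g': (1 3)(2 6 4)

g f' r g' g'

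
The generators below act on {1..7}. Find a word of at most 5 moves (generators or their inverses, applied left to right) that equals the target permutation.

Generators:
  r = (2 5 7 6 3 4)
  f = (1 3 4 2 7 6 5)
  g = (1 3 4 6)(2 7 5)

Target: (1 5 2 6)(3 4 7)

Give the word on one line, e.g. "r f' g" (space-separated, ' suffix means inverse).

  after f': (1 5 6 7 2 4 3)
  after r: (1 7 5 3)
  after f: (1 6 5 4 2 7)
  after f: (1 5 2 6)(3 4 7)

f' r f f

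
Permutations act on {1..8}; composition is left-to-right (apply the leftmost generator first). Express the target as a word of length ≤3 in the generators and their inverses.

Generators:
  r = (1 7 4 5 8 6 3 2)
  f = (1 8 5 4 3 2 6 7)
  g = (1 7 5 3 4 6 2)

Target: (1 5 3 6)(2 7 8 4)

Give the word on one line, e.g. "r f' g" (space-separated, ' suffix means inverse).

  after f: (1 8 5 4 3 2 6 7)
  after f: (1 5 3 6)(2 7 8 4)

f f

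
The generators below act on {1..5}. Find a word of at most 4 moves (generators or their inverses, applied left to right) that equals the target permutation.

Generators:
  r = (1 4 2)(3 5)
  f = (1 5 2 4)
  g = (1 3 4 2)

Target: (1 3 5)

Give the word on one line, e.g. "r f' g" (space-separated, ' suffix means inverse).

  after f': (1 4 2 5)
  after f': (1 2)(4 5)
  after f': (1 5 2 4)
  after r: (1 3 5)

f' f' f' r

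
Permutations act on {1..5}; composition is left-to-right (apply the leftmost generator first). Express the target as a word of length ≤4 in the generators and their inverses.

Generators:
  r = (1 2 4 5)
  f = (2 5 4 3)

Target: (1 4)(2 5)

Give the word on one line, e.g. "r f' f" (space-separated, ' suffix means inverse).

  after f': (2 3 4 5)
  after r: (1 2 3 5 4)
  after f': (1 3 2 4)
  after f': (1 4)(2 5)

f' r f' f'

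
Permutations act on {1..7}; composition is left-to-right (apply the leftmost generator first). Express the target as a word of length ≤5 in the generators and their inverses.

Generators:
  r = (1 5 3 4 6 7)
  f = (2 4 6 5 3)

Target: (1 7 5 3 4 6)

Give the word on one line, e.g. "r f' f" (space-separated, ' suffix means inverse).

  after f: (2 4 6 5 3)
  after r': (1 7 6)(2 3)
  after f: (1 7 5 3 4 6)

f r' f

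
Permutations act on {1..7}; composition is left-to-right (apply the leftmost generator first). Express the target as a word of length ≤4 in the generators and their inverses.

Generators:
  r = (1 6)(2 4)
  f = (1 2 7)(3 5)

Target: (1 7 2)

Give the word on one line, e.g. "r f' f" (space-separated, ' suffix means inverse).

f f r r

  after f: (1 2 7)(3 5)
  after f: (1 7 2)
  after r: (1 7 4 2 6)
  after r: (1 7 2)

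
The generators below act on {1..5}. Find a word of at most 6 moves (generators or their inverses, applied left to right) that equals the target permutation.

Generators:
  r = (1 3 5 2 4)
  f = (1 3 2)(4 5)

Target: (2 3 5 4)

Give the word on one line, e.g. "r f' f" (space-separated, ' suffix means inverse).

  after f': (1 2 3)(4 5)
  after r: (1 4 2 5)
  after f: (1 5 3 2 4)
  after r: (1 2)(3 4)
  after f: (2 3 5 4)

f' r f r f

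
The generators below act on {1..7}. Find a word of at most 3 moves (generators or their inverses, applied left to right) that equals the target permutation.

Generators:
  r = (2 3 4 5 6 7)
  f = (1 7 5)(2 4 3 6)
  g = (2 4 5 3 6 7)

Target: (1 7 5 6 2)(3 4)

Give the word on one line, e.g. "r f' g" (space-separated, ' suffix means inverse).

  after r: (2 3 4 5 6 7)
  after g': (2 5 3)
  after f: (1 7 5 6 2)(3 4)

r g' f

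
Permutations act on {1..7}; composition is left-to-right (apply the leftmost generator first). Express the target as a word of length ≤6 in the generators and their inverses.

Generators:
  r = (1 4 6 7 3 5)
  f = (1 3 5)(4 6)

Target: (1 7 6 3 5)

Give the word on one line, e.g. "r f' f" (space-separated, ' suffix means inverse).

f r' f' f'

  after f: (1 3 5)(4 6)
  after r': (1 7 6)
  after f': (1 7 4 6 5 3)
  after f': (1 7 6 3 5)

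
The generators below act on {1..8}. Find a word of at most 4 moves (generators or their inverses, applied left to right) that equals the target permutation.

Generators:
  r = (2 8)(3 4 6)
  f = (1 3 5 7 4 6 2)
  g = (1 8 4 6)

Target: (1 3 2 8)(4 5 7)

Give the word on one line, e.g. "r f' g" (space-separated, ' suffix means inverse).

r' f

  after r': (2 8)(3 6 4)
  after f: (1 3 2 8)(4 5 7)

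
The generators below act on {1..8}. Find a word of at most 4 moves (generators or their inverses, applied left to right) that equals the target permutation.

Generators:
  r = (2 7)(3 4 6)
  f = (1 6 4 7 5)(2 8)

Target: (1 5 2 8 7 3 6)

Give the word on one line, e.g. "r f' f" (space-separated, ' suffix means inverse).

f' r'

  after f': (1 5 7 4 6)(2 8)
  after r': (1 5 2 8 7 3 6)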